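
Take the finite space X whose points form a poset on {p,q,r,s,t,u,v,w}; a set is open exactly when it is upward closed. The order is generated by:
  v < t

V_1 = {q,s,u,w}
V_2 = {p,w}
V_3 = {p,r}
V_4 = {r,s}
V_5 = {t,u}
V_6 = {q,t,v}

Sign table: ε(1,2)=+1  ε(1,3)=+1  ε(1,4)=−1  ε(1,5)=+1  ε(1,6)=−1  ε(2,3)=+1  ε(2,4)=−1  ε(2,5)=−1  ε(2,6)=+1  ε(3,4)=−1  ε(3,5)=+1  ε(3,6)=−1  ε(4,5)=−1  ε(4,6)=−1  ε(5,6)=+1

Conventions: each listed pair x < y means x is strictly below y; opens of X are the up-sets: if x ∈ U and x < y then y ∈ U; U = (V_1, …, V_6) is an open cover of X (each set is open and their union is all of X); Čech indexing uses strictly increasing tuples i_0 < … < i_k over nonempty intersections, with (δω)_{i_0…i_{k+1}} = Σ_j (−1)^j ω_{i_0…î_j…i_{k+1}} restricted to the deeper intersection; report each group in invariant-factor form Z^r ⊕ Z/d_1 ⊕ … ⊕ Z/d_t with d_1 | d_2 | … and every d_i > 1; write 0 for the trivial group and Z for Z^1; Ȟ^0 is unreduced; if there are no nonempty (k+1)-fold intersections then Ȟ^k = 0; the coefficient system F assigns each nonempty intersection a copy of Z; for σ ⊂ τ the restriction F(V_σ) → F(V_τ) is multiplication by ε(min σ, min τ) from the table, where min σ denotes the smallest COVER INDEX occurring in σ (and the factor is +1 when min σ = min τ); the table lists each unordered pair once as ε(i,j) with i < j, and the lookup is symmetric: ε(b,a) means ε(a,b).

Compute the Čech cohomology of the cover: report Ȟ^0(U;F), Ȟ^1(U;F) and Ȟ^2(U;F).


nonempty intersections:
  V12={w} V14={s} V15={u} V16={q} V23={p} V34={r} V56={t}
C dims 6,7; δ0: rk 6, SNF 1^5·2
Ȟ^0: (6−6)−0=0 ⇒ 0
Ȟ^1: (7−0)−6=1 plus torsion [2] ⇒ Z ⊕ Z/2
Ȟ^2: (0−0)−0=0 ⇒ 0

Ȟ^0 = 0; Ȟ^1 = Z ⊕ Z/2; Ȟ^2 = 0


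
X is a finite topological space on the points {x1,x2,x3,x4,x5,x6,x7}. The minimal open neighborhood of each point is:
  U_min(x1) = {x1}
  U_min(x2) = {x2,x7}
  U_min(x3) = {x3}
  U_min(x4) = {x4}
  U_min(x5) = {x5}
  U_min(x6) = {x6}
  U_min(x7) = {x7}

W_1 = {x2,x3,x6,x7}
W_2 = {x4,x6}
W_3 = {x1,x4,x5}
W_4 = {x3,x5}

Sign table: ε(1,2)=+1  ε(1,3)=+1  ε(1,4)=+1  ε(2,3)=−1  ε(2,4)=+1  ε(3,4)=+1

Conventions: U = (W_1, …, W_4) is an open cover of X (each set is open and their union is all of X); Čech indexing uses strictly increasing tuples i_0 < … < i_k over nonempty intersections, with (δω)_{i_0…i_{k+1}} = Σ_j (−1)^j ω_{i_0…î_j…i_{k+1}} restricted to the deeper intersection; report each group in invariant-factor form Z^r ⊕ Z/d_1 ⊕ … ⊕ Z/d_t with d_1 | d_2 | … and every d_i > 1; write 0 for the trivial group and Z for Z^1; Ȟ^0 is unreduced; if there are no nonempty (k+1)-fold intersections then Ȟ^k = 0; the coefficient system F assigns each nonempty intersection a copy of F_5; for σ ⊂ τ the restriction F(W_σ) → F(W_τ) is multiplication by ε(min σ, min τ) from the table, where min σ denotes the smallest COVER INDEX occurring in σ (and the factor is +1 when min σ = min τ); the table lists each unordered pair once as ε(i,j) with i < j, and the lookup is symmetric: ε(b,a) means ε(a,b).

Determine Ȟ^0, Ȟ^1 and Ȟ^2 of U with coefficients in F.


nonempty overlaps:
  W12={x6} W14={x3} W23={x4} W34={x5}
C dims 4,4; δ0: rk_F5 4
degree 0: 4−4−0 = 0 → Ȟ^0 ≅ 0
degree 1: 4−0−4 = 0 → Ȟ^1 ≅ 0
degree 2: 0−0−0 = 0 → Ȟ^2 ≅ 0

Ȟ^0 = 0, Ȟ^1 = 0 and Ȟ^2 = 0


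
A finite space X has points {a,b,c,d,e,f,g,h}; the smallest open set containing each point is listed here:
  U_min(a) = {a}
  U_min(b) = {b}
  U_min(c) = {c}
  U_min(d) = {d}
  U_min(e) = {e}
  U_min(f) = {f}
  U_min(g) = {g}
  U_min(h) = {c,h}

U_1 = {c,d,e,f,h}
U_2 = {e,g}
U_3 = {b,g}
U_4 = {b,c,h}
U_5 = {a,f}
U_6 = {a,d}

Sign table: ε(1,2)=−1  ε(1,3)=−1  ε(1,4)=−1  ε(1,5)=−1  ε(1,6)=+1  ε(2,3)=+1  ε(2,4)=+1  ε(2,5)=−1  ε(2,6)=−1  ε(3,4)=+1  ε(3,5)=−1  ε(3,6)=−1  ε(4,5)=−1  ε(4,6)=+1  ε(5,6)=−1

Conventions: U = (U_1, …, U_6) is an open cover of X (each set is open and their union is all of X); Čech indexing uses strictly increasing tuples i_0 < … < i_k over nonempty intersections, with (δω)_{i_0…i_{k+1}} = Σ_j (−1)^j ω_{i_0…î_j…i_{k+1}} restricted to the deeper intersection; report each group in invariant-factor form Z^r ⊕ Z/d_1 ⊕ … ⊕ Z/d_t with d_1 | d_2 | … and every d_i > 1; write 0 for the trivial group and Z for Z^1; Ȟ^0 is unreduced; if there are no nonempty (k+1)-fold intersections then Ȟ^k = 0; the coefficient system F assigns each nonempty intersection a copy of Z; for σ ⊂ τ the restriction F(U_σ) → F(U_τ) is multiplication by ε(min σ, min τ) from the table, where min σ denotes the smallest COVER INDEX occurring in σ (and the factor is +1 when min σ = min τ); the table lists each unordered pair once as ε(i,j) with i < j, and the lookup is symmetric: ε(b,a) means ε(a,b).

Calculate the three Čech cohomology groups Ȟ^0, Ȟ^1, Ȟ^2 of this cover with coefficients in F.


nerve of the cover:
  U12={e} U14={c,h} U15={f} U16={d} U23={g} U34={b} U56={a}
C dims 6,7; δ0: rk 5, SNF 1^5
Ȟ^0 = (6 − 5) − 0 = 1, so Ȟ^0 ≅ Z
Ȟ^1 = (7 − 0) − 5 = 2, so Ȟ^1 ≅ Z^2
Ȟ^2 = (0 − 0) − 0 = 0, so Ȟ^2 ≅ 0

Ȟ^0 = Z; Ȟ^1 = Z^2; Ȟ^2 = 0


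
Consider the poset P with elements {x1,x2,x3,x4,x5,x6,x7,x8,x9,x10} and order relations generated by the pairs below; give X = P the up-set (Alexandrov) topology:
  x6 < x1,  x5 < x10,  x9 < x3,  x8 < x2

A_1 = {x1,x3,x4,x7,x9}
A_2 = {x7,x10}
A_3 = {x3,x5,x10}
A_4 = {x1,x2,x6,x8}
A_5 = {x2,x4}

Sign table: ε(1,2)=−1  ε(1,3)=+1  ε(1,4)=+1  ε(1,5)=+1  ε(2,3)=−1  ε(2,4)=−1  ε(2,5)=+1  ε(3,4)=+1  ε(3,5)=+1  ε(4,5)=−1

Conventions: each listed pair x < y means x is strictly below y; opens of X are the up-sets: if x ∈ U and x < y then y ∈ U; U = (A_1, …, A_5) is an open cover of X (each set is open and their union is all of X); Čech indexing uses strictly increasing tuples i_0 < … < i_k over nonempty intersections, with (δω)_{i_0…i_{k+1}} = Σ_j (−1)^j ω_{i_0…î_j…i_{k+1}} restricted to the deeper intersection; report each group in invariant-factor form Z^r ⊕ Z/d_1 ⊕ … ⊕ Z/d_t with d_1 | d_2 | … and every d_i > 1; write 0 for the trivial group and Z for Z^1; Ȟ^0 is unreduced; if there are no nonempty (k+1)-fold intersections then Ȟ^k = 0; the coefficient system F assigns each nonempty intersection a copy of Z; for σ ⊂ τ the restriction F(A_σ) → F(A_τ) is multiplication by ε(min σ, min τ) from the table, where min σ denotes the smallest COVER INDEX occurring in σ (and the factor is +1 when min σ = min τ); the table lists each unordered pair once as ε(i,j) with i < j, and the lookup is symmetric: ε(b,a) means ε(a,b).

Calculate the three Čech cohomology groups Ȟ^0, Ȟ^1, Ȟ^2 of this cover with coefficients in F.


nerve of the cover:
  A12={x7} A13={x3} A14={x1} A15={x4} A23={x10} A45={x2}
C dims 5,6; δ0: rk 5, SNF 1^4·2
Ȟ^0 = (5 − 5) − 0 = 0, so Ȟ^0 ≅ 0
Ȟ^1 = (6 − 0) − 5 = 1 plus torsion [2], so Ȟ^1 ≅ Z ⊕ Z/2
Ȟ^2 = (0 − 0) − 0 = 0, so Ȟ^2 ≅ 0

Ȟ^0(U;F) ≅ 0,  Ȟ^1(U;F) ≅ Z ⊕ Z/2,  Ȟ^2(U;F) ≅ 0


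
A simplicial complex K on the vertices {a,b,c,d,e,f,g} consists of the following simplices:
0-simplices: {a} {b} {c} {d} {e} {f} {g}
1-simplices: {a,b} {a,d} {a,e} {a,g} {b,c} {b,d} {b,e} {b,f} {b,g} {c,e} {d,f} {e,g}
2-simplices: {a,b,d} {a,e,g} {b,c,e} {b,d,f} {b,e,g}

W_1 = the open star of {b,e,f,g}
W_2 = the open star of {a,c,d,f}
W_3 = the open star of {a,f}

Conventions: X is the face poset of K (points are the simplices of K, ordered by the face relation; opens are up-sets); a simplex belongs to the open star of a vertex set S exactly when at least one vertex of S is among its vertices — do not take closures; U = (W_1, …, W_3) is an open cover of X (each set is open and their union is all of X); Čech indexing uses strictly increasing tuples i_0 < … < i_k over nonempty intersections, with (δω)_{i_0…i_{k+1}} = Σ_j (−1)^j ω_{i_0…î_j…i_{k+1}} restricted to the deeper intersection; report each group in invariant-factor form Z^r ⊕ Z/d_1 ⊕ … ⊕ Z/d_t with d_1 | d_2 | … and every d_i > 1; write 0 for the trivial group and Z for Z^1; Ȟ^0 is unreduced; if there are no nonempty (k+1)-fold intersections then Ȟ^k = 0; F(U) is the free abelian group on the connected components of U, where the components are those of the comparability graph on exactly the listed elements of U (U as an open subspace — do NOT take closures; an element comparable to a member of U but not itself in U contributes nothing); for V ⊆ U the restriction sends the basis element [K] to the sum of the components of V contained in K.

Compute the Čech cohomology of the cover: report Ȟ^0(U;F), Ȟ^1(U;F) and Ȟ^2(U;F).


intersection data:
  W1={{b},{e},{f},{g},{a,b},{a,e},{a,g},{b,c},{b,d},{b,e},{b,f},{b,g},{c,e},{d,f},{e,g},{a,b,d},{a,e,g},{b,c,e},{b,d,f},{b,e,g}} W2={{a},{c},{d},{f},{a,b},{a,d},{a,e},{a,g},{b,c},{b,d},{b,f},{c,e},{d,f},{a,b,d},{a,e,g},{b,c,e},{b,d,f}} W3={{a},{f},{a,b},{a,d},{a,e},{a,g},{b,f},{d,f},{a,b,d},{a,e,g},{b,d,f}}
  W12={{f},{a,b},{a,e},{a,g},{b,c},{b,d},{b,f},{c,e},{d,f},{a,b,d},{a,e,g},{b,c,e},{b,d,f}} W13={{f},{a,b},{a,e},{a,g},{b,f},{d,f},{a,b,d},{a,e,g},{b,d,f}} W23={{a},{f},{a,b},{a,d},{a,e},{a,g},{b,f},{d,f},{a,b,d},{a,e,g},{b,d,f}}
  W123={{f},{a,b},{a,e},{a,g},{b,f},{d,f},{a,b,d},{a,e,g},{b,d,f}}
components per intersection:
  W1: {{b},{e},{f},{g},{a,b},{a,e},{a,g},{b,c},{b,d},{b,e},{b,f},{b,g},{c,e},{d,f},{e,g},{a,b,d},{a,e,g},{b,c,e},{b,d,f},{b,e,g}}
  W2: {{a},{d},{f},{a,b},{a,d},{a,e},{a,g},{b,d},{b,f},{d,f},{a,b,d},{a,e,g},{b,d,f}} {{c},{b,c},{c,e},{b,c,e}}
  W3: {{a},{a,b},{a,d},{a,e},{a,g},{a,b,d},{a,e,g}} {{f},{b,f},{d,f},{b,d,f}}
  W12: {{f},{a,b},{b,d},{b,f},{d,f},{a,b,d},{b,d,f}} {{a,e},{a,g},{a,e,g}} {{b,c},{c,e},{b,c,e}}
  W13: {{f},{b,f},{d,f},{b,d,f}} {{a,b},{a,b,d}} {{a,e},{a,g},{a,e,g}}
  W23: {{a},{a,b},{a,d},{a,e},{a,g},{a,b,d},{a,e,g}} {{f},{b,f},{d,f},{b,d,f}}
  W123: {{f},{b,f},{d,f},{b,d,f}} {{a,b},{a,b,d}} {{a,e},{a,g},{a,e,g}}
C dims 5,8,3; δ0: rk 4, SNF 1^4; δ1: rk 3, SNF 1^3
Ȟ^0 = (5 − 4) − 0 = 1, so Ȟ^0 ≅ Z
Ȟ^1 = (8 − 3) − 4 = 1, so Ȟ^1 ≅ Z
Ȟ^2 = (3 − 0) − 3 = 0, so Ȟ^2 ≅ 0

Ȟ^0 = Z, Ȟ^1 = Z and Ȟ^2 = 0


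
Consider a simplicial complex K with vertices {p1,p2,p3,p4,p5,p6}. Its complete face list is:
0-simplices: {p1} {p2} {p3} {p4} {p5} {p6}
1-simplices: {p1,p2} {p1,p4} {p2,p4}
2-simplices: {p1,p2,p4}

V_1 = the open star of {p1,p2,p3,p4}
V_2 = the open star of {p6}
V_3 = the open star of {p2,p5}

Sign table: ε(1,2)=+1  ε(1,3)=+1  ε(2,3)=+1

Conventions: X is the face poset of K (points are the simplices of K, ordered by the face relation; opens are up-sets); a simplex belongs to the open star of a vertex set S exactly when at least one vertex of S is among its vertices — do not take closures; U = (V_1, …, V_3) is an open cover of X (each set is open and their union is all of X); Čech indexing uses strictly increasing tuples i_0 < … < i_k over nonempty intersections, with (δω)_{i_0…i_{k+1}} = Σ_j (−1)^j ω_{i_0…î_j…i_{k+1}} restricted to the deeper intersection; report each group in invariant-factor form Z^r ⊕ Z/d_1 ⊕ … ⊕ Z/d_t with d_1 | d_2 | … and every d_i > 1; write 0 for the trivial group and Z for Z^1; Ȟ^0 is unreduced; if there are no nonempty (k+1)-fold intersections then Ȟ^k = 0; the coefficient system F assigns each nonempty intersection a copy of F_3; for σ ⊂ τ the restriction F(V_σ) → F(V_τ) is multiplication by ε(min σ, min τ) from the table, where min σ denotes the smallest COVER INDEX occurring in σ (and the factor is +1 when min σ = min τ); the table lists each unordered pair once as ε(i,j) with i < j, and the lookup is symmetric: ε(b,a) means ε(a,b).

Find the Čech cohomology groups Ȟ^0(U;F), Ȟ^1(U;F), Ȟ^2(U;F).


Ȟ^0 ≅ Z/3 ⊕ Z/3; Ȟ^1 ≅ 0; Ȟ^2 ≅ 0

intersection data:
  V1={{p1},{p2},{p3},{p4},{p1,p2},{p1,p4},{p2,p4},{p1,p2,p4}} V2={{p6}} V3={{p2},{p5},{p1,p2},{p2,p4},{p1,p2,p4}}
  V13={{p2},{p1,p2},{p2,p4},{p1,p2,p4}}
C dims 3,1; δ0: rk_F3 1
Ȟ^0 = (3 − 1) − 0 = 2, so Ȟ^0 ≅ Z/3 ⊕ Z/3
Ȟ^1 = (1 − 0) − 1 = 0, so Ȟ^1 ≅ 0
Ȟ^2 = (0 − 0) − 0 = 0, so Ȟ^2 ≅ 0


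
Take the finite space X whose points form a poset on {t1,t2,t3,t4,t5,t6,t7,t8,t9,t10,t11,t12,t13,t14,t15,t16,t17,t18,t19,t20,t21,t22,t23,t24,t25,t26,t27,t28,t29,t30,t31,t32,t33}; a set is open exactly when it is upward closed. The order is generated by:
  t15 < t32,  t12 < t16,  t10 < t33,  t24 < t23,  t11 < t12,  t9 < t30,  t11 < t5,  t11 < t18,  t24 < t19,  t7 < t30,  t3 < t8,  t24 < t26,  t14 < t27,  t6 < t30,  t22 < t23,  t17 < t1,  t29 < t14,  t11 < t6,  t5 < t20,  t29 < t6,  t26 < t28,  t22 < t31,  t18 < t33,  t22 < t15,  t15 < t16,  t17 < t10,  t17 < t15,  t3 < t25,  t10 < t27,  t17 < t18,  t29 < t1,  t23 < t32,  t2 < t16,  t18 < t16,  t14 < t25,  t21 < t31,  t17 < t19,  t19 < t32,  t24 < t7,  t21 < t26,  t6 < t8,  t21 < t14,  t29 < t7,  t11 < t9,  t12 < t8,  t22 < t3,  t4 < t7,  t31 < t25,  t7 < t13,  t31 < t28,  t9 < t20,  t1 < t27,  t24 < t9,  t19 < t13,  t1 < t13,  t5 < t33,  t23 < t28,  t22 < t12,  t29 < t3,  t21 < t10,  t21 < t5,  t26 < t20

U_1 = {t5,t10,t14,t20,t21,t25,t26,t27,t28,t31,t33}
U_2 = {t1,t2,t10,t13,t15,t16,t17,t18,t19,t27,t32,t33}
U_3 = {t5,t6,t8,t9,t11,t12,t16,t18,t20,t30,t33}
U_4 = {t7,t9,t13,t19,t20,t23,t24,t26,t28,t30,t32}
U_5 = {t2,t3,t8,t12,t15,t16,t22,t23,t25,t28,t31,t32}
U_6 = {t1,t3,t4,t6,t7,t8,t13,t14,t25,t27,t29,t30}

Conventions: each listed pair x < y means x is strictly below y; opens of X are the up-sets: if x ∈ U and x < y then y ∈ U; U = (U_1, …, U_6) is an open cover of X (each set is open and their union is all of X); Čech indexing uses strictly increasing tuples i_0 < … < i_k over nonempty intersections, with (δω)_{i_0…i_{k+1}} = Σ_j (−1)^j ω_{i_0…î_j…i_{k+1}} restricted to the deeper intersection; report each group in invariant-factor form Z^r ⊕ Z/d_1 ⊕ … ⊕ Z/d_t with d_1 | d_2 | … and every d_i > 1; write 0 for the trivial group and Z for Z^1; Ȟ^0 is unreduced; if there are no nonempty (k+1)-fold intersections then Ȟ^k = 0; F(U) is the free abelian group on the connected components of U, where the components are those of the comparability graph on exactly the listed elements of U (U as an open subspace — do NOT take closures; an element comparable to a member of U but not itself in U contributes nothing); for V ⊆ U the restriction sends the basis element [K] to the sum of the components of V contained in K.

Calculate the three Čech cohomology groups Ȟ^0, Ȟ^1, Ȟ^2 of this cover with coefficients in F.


Ȟ^0(U;F) ≅ Z, Ȟ^1(U;F) ≅ 0, Ȟ^2(U;F) ≅ Z/2

intersection data:
  U12={t10,t27,t33} U13={t5,t20,t33} U14={t20,t26,t28} U15={t25,t28,t31} U16={t14,t25,t27} U23={t16,t18,t33} U24={t13,t19,t32} U25={t2,t15,t16,t32} U26={t1,t13,t27} U34={t9,t20,t30} U35={t8,t12,t16} U36={t6,t8,t30} U45={t23,t28,t32} U46={t7,t13,t30} U56={t3,t8,t25}
  U123={t33} U126={t27} U134={t20} U145={t28} U156={t25} U235={t16} U245={t32} U246={t13} U346={t30} U356={t8}
components per intersection:
  U1: {t5,t10,t14,t20,t21,t25,t26,t27,t28,t31,t33}
  U2: {t1,t2,t10,t13,t15,t16,t17,t18,t19,t27,t32,t33}
  U3: {t5,t6,t8,t9,t11,t12,t16,t18,t20,t30,t33}
  U4: {t7,t9,t13,t19,t20,t23,t24,t26,t28,t30,t32}
  U5: {t2,t3,t8,t12,t15,t16,t22,t23,t25,t28,t31,t32}
  U6: {t1,t3,t4,t6,t7,t8,t13,t14,t25,t27,t29,t30}
  U12: {t10,t27,t33}
  U13: {t5,t20,t33}
  U14: {t20,t26,t28}
  U15: {t25,t28,t31}
  U16: {t14,t25,t27}
  U23: {t16,t18,t33}
  U24: {t13,t19,t32}
  U25: {t2,t15,t16,t32}
  U26: {t1,t13,t27}
  U34: {t9,t20,t30}
  U35: {t8,t12,t16}
  U36: {t6,t8,t30}
  U45: {t23,t28,t32}
  U46: {t7,t13,t30}
  U56: {t3,t8,t25}
  U123: {t33}
  U126: {t27}
  U134: {t20}
  U145: {t28}
  U156: {t25}
  U235: {t16}
  U245: {t32}
  U246: {t13}
  U346: {t30}
  U356: {t8}
C dims 6,15,10; δ0: rk 5, SNF 1^5; δ1: rk 10, SNF 1^9·2
Ȟ^0 = (6 − 5) − 0 = 1, so Ȟ^0 ≅ Z
Ȟ^1 = (15 − 10) − 5 = 0, so Ȟ^1 ≅ 0
Ȟ^2 = (10 − 0) − 10 = 0 plus torsion [2], so Ȟ^2 ≅ Z/2


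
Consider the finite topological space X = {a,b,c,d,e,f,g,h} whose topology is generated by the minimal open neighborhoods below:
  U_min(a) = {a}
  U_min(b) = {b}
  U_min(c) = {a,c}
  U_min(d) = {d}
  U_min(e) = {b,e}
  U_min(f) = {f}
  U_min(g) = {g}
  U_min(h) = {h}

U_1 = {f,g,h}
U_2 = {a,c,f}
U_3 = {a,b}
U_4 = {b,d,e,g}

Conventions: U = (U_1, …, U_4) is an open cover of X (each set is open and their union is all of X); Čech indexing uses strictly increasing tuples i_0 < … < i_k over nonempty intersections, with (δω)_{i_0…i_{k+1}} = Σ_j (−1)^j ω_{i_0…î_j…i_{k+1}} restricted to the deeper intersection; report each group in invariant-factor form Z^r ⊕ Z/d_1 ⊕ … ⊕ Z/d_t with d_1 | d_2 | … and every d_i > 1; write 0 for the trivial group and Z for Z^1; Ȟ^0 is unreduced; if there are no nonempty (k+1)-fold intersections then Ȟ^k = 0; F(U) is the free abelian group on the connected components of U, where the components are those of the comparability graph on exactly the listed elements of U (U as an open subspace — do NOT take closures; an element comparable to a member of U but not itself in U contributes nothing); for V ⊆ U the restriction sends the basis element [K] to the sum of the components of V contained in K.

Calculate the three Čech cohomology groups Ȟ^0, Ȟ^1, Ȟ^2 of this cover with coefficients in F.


Ȟ^0 = Z^6,  Ȟ^1 = 0,  Ȟ^2 = 0

nonempty intersections:
  U12={f} U14={g} U23={a} U34={b}
components per intersection:
  U1: {f} {g} {h}
  U2: {a,c} {f}
  U3: {a} {b}
  U4: {b,e} {d} {g}
  U12: {f}
  U14: {g}
  U23: {a}
  U34: {b}
C dims 10,4; δ0: rk 4, SNF 1^4
Ȟ^0: (10−4)−0=6 ⇒ Z^6
Ȟ^1: (4−0)−4=0 ⇒ 0
Ȟ^2: (0−0)−0=0 ⇒ 0


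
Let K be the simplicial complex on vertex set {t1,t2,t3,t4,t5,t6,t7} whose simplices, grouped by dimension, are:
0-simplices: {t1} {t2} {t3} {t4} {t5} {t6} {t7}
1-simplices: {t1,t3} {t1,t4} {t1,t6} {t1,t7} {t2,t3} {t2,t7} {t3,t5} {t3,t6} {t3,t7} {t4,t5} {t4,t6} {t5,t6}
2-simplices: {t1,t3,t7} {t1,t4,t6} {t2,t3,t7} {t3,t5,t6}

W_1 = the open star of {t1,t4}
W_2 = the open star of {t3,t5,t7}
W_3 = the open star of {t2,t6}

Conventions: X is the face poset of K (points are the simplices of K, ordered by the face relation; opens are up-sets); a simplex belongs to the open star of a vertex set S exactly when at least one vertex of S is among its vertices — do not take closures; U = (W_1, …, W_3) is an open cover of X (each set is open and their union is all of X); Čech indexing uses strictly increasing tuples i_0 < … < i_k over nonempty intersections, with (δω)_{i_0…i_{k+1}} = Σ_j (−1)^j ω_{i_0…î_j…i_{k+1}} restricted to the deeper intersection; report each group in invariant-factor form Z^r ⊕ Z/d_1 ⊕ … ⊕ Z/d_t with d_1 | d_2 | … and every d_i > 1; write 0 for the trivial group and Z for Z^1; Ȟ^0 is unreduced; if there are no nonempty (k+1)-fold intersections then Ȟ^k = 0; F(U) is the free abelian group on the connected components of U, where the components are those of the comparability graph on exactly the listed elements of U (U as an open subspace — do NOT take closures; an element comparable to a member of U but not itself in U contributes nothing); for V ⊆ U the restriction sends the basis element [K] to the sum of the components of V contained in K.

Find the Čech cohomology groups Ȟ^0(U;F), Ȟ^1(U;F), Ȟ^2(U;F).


nerve of the cover:
  W1={{t1},{t4},{t1,t3},{t1,t4},{t1,t6},{t1,t7},{t4,t5},{t4,t6},{t1,t3,t7},{t1,t4,t6}} W2={{t3},{t5},{t7},{t1,t3},{t1,t7},{t2,t3},{t2,t7},{t3,t5},{t3,t6},{t3,t7},{t4,t5},{t5,t6},{t1,t3,t7},{t2,t3,t7},{t3,t5,t6}} W3={{t2},{t6},{t1,t6},{t2,t3},{t2,t7},{t3,t6},{t4,t6},{t5,t6},{t1,t4,t6},{t2,t3,t7},{t3,t5,t6}}
  W12={{t1,t3},{t1,t7},{t4,t5},{t1,t3,t7}} W13={{t1,t6},{t4,t6},{t1,t4,t6}} W23={{t2,t3},{t2,t7},{t3,t6},{t5,t6},{t2,t3,t7},{t3,t5,t6}}
components per intersection:
  W1: {{t1},{t4},{t1,t3},{t1,t4},{t1,t6},{t1,t7},{t4,t5},{t4,t6},{t1,t3,t7},{t1,t4,t6}}
  W2: {{t3},{t5},{t7},{t1,t3},{t1,t7},{t2,t3},{t2,t7},{t3,t5},{t3,t6},{t3,t7},{t4,t5},{t5,t6},{t1,t3,t7},{t2,t3,t7},{t3,t5,t6}}
  W3: {{t2},{t2,t3},{t2,t7},{t2,t3,t7}} {{t6},{t1,t6},{t3,t6},{t4,t6},{t5,t6},{t1,t4,t6},{t3,t5,t6}}
  W12: {{t1,t3},{t1,t7},{t1,t3,t7}} {{t4,t5}}
  W13: {{t1,t6},{t4,t6},{t1,t4,t6}}
  W23: {{t2,t3},{t2,t7},{t2,t3,t7}} {{t3,t6},{t5,t6},{t3,t5,t6}}
C dims 4,5; δ0: rk 3, SNF 1^3
Ȟ^0 = (4 − 3) − 0 = 1, so Ȟ^0 ≅ Z
Ȟ^1 = (5 − 0) − 3 = 2, so Ȟ^1 ≅ Z^2
Ȟ^2 = (0 − 0) − 0 = 0, so Ȟ^2 ≅ 0

Ȟ^0 ≅ Z; Ȟ^1 ≅ Z^2; Ȟ^2 ≅ 0


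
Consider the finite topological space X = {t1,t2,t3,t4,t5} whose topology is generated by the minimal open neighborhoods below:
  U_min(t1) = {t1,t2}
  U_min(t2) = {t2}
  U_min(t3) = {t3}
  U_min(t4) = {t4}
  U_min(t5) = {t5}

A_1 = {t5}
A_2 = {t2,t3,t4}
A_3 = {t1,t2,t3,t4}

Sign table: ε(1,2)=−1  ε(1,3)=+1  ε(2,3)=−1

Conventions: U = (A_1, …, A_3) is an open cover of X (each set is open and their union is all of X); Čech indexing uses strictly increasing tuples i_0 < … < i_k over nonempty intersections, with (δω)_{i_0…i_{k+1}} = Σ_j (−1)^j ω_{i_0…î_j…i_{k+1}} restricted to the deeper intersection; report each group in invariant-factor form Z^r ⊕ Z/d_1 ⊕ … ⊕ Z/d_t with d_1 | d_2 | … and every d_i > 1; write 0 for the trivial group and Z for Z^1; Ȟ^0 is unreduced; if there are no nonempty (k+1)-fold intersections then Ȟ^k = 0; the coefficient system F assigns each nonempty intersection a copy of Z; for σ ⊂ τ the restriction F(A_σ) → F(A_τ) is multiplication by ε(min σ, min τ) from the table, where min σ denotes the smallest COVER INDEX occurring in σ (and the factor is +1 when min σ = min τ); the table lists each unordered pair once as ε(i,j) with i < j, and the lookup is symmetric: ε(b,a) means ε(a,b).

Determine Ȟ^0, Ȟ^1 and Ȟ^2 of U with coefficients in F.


Ȟ^0 = Z^2; Ȟ^1 = 0; Ȟ^2 = 0

cover nerve:
  A23={t2,t3,t4}
C dims 3,1; δ0: rk 1, SNF 1^1
Ȟ^0: (3−1)−0=2 ⇒ Z^2
Ȟ^1: (1−0)−1=0 ⇒ 0
Ȟ^2: (0−0)−0=0 ⇒ 0


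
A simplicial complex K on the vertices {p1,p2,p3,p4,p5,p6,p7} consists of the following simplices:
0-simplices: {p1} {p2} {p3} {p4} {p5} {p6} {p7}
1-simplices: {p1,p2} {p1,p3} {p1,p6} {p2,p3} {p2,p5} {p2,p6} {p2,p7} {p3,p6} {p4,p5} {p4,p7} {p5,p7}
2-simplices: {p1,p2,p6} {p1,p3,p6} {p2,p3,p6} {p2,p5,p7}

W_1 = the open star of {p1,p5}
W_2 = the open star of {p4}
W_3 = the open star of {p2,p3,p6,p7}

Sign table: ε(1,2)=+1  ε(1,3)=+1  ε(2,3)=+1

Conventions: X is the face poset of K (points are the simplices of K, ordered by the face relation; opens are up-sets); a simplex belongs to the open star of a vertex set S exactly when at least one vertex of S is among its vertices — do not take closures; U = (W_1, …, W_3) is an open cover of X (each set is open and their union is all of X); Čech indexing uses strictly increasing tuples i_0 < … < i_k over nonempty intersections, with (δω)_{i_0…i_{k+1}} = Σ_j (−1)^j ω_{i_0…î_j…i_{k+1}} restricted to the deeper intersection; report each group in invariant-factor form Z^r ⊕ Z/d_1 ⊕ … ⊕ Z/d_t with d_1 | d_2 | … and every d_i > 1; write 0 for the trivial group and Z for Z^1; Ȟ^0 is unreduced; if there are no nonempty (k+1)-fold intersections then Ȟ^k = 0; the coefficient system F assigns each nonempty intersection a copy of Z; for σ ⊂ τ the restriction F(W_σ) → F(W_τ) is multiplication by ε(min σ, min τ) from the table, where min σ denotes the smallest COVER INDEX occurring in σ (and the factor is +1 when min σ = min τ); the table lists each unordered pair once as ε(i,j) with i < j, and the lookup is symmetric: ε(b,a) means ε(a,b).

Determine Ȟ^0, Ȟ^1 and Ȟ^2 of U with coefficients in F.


Ȟ^0(U;F) ≅ Z,  Ȟ^1(U;F) ≅ Z,  Ȟ^2(U;F) ≅ 0

nonempty overlaps:
  W1={{p1},{p5},{p1,p2},{p1,p3},{p1,p6},{p2,p5},{p4,p5},{p5,p7},{p1,p2,p6},{p1,p3,p6},{p2,p5,p7}} W2={{p4},{p4,p5},{p4,p7}} W3={{p2},{p3},{p6},{p7},{p1,p2},{p1,p3},{p1,p6},{p2,p3},{p2,p5},{p2,p6},{p2,p7},{p3,p6},{p4,p7},{p5,p7},{p1,p2,p6},{p1,p3,p6},{p2,p3,p6},{p2,p5,p7}}
  W12={{p4,p5}} W13={{p1,p2},{p1,p3},{p1,p6},{p2,p5},{p5,p7},{p1,p2,p6},{p1,p3,p6},{p2,p5,p7}} W23={{p4,p7}}
C dims 3,3; δ0: rk 2, SNF 1^2
degree 0: 3−2−0 = 1 → Ȟ^0 ≅ Z
degree 1: 3−0−2 = 1 → Ȟ^1 ≅ Z
degree 2: 0−0−0 = 0 → Ȟ^2 ≅ 0


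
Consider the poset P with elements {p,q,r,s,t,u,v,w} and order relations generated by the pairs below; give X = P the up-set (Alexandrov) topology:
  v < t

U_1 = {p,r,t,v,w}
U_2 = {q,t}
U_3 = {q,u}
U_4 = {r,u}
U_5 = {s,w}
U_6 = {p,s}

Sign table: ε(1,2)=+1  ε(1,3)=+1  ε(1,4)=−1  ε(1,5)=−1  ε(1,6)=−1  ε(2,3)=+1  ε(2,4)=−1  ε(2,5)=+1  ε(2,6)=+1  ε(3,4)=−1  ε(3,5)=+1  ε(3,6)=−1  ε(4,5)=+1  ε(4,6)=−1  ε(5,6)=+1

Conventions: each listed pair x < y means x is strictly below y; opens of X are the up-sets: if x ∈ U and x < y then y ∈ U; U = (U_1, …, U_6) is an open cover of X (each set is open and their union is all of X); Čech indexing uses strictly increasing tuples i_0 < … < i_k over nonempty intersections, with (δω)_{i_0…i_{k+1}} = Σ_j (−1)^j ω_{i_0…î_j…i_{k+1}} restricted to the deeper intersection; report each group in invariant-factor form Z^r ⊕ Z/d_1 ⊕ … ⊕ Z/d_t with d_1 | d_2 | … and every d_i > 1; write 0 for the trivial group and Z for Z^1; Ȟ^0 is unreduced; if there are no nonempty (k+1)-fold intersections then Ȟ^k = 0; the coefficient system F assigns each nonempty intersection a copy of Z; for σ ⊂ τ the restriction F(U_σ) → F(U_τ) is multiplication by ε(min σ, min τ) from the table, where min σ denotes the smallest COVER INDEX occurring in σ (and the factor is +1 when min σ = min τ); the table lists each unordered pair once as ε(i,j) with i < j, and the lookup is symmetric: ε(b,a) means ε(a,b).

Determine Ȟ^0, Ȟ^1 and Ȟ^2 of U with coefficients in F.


Ȟ^0 = Z,  Ȟ^1 = Z^2,  Ȟ^2 = 0

cover nerve:
  U12={t} U14={r} U15={w} U16={p} U23={q} U34={u} U56={s}
C dims 6,7; δ0: rk 5, SNF 1^5
Ȟ^0: (6−5)−0=1 ⇒ Z
Ȟ^1: (7−0)−5=2 ⇒ Z^2
Ȟ^2: (0−0)−0=0 ⇒ 0


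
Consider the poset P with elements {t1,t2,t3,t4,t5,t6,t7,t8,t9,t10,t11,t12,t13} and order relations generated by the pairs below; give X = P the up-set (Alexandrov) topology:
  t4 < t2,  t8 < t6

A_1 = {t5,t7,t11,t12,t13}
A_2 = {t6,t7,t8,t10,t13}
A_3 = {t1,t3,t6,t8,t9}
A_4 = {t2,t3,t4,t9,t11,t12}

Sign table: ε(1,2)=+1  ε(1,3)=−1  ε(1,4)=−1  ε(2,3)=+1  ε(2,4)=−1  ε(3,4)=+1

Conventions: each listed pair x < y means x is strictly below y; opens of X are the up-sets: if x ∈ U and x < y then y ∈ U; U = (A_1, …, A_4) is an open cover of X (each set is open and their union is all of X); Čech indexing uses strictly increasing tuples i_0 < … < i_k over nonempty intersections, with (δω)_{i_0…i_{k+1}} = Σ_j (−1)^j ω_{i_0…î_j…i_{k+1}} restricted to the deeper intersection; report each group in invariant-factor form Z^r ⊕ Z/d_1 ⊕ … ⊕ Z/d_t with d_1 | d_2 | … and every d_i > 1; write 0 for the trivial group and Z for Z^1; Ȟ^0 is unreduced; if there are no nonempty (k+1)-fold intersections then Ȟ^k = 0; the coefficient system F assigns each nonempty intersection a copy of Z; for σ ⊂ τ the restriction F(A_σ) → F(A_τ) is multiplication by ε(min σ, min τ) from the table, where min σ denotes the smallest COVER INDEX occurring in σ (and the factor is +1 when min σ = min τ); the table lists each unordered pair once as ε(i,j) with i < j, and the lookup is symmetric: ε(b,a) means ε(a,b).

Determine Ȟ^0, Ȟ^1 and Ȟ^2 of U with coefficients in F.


Ȟ^0 ≅ 0,  Ȟ^1 ≅ Z/2,  Ȟ^2 ≅ 0

nonempty overlaps:
  A12={t7,t13} A14={t11,t12} A23={t6,t8} A34={t3,t9}
C dims 4,4; δ0: rk 4, SNF 1^3·2
degree 0: 4−4−0 = 0 → Ȟ^0 ≅ 0
degree 1: 4−0−4 = 0 plus torsion [2] → Ȟ^1 ≅ Z/2
degree 2: 0−0−0 = 0 → Ȟ^2 ≅ 0


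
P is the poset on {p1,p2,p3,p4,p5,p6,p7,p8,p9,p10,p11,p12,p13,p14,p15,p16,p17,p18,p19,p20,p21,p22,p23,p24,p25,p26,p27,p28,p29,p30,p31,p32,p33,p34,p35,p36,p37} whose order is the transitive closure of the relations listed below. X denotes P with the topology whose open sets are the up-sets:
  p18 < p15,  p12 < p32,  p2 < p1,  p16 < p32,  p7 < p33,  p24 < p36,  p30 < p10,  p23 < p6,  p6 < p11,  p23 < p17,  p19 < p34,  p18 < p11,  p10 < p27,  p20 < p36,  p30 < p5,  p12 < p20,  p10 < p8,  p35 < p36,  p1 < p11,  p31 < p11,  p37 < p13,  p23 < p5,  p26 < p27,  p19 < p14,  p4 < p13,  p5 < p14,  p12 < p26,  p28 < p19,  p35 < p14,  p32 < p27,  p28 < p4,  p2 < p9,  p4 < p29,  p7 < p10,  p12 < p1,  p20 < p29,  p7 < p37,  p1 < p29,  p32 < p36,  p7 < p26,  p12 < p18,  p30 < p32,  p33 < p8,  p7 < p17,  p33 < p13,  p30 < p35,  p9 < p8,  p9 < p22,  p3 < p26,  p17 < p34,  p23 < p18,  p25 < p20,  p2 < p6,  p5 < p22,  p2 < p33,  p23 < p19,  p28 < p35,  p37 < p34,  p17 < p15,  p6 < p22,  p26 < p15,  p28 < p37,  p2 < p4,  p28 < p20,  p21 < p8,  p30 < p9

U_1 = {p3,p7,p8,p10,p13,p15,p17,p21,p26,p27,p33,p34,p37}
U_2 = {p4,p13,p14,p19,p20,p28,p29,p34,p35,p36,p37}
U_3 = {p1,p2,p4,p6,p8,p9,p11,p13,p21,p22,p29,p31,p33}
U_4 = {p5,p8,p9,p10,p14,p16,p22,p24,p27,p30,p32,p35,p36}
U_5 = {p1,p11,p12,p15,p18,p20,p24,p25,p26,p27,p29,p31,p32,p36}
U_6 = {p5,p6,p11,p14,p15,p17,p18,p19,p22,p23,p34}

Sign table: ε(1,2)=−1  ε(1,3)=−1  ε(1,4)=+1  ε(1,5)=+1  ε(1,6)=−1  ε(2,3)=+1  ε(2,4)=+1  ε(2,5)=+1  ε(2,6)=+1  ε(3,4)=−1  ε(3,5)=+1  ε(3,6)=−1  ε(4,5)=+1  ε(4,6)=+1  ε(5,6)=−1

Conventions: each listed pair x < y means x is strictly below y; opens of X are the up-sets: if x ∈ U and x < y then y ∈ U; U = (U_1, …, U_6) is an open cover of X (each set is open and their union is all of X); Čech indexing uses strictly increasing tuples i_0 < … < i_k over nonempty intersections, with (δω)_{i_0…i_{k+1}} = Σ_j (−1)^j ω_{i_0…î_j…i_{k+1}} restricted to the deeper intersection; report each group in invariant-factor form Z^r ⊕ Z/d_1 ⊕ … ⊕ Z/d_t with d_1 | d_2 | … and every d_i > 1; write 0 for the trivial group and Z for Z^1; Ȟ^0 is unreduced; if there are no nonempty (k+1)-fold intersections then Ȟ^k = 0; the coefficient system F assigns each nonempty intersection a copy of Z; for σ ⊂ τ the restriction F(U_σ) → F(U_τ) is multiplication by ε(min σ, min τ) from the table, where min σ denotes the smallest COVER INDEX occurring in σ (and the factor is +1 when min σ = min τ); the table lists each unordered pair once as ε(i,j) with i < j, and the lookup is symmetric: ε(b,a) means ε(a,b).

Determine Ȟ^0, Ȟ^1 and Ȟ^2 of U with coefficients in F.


nonempty intersections:
  U12={p13,p34,p37} U13={p8,p13,p21,p33} U14={p8,p10,p27} U15={p15,p26,p27} U16={p15,p17,p34} U23={p4,p13,p29} U24={p14,p35,p36} U25={p20,p29,p36} U26={p14,p19,p34} U34={p8,p9,p22} U35={p1,p11,p29,p31} U36={p6,p11,p22} U45={p24,p27,p32,p36} U46={p5,p14,p22} U56={p11,p15,p18}
  U123={p13} U126={p34} U134={p8} U145={p27} U156={p15} U235={p29} U245={p36} U246={p14} U346={p22} U356={p11}
C dims 6,15,10; δ0: rk 6, SNF 1^5·2; δ1: rk 9, SNF 1^9
Ȟ^0: (6−6)−0=0 ⇒ 0
Ȟ^1: (15−9)−6=0 plus torsion [2] ⇒ Z/2
Ȟ^2: (10−0)−9=1 ⇒ Z

Ȟ^0 = 0; Ȟ^1 = Z/2; Ȟ^2 = Z


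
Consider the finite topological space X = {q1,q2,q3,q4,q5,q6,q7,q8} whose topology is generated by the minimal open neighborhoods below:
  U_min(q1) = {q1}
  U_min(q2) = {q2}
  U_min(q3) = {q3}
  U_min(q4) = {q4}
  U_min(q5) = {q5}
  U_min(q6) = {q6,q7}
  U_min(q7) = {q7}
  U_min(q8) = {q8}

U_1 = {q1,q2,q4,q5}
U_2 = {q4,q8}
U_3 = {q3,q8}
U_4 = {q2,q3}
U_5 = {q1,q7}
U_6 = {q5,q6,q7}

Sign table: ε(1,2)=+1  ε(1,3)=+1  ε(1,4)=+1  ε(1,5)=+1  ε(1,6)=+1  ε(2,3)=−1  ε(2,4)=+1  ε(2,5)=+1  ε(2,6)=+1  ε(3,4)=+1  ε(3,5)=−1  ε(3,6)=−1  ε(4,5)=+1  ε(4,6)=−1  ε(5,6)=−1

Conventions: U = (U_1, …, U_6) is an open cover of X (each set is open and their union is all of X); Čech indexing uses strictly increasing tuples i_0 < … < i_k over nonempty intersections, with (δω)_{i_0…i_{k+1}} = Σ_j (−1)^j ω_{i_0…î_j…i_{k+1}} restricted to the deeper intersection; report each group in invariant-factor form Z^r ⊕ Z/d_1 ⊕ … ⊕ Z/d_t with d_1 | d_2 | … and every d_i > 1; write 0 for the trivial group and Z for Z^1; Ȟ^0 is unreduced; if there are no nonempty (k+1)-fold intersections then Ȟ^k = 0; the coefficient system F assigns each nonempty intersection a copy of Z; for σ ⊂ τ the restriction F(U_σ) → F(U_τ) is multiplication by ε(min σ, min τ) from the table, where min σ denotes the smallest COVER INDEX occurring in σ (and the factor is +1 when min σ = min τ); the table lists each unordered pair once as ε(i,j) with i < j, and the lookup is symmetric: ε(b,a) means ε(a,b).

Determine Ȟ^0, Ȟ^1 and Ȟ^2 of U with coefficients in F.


cover nerve:
  U12={q4} U14={q2} U15={q1} U16={q5} U23={q8} U34={q3} U56={q7}
C dims 6,7; δ0: rk 6, SNF 1^5·2
Ȟ^0: (6−6)−0=0 ⇒ 0
Ȟ^1: (7−0)−6=1 plus torsion [2] ⇒ Z ⊕ Z/2
Ȟ^2: (0−0)−0=0 ⇒ 0

Ȟ^0(U;F) ≅ 0,  Ȟ^1(U;F) ≅ Z ⊕ Z/2,  Ȟ^2(U;F) ≅ 0


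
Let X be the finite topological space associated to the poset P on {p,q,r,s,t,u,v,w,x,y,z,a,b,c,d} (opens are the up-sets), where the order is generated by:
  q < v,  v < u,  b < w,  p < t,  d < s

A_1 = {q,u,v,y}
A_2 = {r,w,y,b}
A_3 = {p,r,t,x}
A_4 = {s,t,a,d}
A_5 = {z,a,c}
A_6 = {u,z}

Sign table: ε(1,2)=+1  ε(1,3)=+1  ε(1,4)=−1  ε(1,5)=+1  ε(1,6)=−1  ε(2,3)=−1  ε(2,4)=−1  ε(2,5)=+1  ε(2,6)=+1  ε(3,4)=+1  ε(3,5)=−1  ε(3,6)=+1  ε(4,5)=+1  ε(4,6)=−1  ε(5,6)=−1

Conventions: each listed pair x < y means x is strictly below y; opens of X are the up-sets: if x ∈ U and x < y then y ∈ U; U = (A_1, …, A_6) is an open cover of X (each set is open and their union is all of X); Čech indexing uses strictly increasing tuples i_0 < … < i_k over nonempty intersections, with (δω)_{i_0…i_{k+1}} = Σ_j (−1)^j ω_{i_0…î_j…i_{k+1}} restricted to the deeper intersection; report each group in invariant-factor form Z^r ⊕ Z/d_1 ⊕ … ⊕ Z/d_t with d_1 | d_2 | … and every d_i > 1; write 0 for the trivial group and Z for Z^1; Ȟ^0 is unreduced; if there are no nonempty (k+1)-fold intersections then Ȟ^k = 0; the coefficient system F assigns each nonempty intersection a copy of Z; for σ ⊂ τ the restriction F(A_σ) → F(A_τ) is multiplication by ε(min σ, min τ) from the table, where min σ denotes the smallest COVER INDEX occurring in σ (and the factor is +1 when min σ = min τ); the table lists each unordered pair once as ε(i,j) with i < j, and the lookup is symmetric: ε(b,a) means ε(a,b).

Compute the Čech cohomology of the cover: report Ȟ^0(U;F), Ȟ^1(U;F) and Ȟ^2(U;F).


Ȟ^0 ≅ 0; Ȟ^1 ≅ Z/2; Ȟ^2 ≅ 0

nonempty intersections:
  A12={y} A16={u} A23={r} A34={t} A45={a} A56={z}
C dims 6,6; δ0: rk 6, SNF 1^5·2
Ȟ^0: (6−6)−0=0 ⇒ 0
Ȟ^1: (6−0)−6=0 plus torsion [2] ⇒ Z/2
Ȟ^2: (0−0)−0=0 ⇒ 0


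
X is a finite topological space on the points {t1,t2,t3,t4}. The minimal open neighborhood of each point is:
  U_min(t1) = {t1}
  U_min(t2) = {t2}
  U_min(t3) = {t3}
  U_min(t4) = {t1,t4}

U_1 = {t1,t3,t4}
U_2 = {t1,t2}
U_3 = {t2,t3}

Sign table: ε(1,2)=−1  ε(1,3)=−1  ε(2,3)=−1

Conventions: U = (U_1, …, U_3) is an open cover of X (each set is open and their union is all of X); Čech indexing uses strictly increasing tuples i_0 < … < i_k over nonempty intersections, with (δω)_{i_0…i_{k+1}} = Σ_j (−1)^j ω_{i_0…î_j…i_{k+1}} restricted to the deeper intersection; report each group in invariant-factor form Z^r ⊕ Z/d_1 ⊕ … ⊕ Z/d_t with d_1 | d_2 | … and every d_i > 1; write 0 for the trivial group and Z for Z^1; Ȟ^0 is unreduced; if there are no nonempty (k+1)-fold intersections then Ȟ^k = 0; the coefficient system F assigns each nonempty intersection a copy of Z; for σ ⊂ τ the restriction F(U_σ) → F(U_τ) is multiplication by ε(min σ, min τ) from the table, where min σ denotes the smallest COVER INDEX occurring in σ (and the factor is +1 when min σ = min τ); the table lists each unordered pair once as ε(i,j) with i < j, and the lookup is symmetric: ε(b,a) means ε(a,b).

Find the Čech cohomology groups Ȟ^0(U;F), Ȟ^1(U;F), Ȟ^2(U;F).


Ȟ^0(U;F) ≅ 0; Ȟ^1(U;F) ≅ Z/2; Ȟ^2(U;F) ≅ 0

nerve simplices:
  U12={t1} U13={t3} U23={t2}
C dims 3,3; δ0: rk 3, SNF 1^2·2
degree 0: 3−3−0 = 0 → Ȟ^0 ≅ 0
degree 1: 3−0−3 = 0 plus torsion [2] → Ȟ^1 ≅ Z/2
degree 2: 0−0−0 = 0 → Ȟ^2 ≅ 0


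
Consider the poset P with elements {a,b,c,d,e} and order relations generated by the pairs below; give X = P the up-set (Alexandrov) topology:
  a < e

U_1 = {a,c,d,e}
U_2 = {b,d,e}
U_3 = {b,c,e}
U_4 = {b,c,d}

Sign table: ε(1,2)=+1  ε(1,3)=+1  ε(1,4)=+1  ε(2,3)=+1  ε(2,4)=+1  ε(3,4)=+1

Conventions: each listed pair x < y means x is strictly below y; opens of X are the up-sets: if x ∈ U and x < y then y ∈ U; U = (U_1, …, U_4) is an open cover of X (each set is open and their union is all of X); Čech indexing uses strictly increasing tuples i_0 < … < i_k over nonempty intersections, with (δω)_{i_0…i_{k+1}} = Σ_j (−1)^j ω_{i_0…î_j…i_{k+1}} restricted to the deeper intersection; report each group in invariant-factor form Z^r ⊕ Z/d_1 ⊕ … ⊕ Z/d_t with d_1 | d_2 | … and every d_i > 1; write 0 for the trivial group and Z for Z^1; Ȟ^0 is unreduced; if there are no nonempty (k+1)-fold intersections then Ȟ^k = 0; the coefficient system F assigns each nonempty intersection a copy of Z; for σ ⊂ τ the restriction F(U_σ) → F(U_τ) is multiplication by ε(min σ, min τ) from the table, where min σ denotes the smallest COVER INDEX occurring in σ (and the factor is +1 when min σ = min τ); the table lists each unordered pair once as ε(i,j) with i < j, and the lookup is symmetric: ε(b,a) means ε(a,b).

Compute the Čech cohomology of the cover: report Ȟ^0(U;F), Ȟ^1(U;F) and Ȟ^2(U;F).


intersection data:
  U12={d,e} U13={c,e} U14={c,d} U23={b,e} U24={b,d} U34={b,c}
  U123={e} U124={d} U134={c} U234={b}
C dims 4,6,4; δ0: rk 3, SNF 1^3; δ1: rk 3, SNF 1^3
Ȟ^0 = (4 − 3) − 0 = 1, so Ȟ^0 ≅ Z
Ȟ^1 = (6 − 3) − 3 = 0, so Ȟ^1 ≅ 0
Ȟ^2 = (4 − 0) − 3 = 1, so Ȟ^2 ≅ Z

Ȟ^0 ≅ Z, Ȟ^1 ≅ 0 and Ȟ^2 ≅ Z


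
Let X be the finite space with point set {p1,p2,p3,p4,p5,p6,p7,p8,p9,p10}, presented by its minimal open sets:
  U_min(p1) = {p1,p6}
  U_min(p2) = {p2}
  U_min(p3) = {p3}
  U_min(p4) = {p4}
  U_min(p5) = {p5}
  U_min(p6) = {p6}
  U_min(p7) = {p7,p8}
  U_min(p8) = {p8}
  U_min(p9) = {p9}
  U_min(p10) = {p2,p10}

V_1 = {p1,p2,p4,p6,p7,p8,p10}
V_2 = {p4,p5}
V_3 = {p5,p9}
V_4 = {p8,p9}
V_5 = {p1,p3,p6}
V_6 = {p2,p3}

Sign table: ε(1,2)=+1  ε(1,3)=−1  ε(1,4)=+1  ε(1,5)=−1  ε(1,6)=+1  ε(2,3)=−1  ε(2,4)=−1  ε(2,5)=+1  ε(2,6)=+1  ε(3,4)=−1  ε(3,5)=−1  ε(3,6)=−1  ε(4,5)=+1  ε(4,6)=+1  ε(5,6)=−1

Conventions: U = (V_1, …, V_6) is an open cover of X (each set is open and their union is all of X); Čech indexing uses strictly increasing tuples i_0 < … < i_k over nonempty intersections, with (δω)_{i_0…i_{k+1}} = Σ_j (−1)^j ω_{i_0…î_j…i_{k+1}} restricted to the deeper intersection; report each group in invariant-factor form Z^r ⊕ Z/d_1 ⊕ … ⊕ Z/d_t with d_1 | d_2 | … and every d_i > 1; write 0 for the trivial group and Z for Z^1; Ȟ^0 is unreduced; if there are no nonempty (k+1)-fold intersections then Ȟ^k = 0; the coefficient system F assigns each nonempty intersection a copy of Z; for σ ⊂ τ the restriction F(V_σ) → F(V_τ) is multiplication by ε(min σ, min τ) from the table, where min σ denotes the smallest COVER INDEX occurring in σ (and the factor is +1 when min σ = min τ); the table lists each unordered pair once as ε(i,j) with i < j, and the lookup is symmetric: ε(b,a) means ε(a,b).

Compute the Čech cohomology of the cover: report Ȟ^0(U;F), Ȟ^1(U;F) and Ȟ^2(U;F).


Ȟ^0 ≅ Z; Ȟ^1 ≅ Z^2; Ȟ^2 ≅ 0

nonempty overlaps:
  V12={p4} V14={p8} V15={p1,p6} V16={p2} V23={p5} V34={p9} V56={p3}
C dims 6,7; δ0: rk 5, SNF 1^5
degree 0: 6−5−0 = 1 → Ȟ^0 ≅ Z
degree 1: 7−0−5 = 2 → Ȟ^1 ≅ Z^2
degree 2: 0−0−0 = 0 → Ȟ^2 ≅ 0
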